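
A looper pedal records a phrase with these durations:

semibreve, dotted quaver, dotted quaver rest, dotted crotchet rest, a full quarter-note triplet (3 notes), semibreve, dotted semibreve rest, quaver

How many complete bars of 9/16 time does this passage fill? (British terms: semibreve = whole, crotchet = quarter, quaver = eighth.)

8

One bar of 9/16 = 9 sixteenth notes.
In sixteenth notes: semibreve = 16; dotted quaver = 3; dotted quaver rest = 3; dotted crotchet rest = 6; a full quarter-note triplet (3 notes) (three triplet quarters span one half) = 8; semibreve = 16; dotted semibreve rest = 24; quaver = 2.
Total: 16 + 3 + 3 + 6 + 8 + 16 + 24 + 2 = 78.
78 ÷ 9 = 8 complete bars with 6 left over.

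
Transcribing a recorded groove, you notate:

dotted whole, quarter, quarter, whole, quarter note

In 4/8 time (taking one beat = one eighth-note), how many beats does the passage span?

26

One eighth-note beat = 2 sixteenth notes.
In sixteenth notes: dotted whole = 24; quarter = 4; quarter = 4; whole = 16; quarter note = 4.
Adding: 24 + 4 + 4 + 16 + 4 = 52.
52 ÷ 2 = 26 beats.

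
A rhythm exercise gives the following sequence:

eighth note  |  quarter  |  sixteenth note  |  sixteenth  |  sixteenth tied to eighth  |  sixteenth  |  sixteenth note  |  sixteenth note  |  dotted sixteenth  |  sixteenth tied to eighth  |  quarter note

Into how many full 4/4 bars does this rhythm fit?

1

One bar of 4/4 = 32 thirty-second notes.
In thirty-second notes: eighth note = 4; quarter = 8; sixteenth note = 2; sixteenth = 2; sixteenth tied to eighth (sixteenth + eighth) = 6; sixteenth = 2; sixteenth note = 2; sixteenth note = 2; dotted sixteenth = 3; sixteenth tied to eighth (sixteenth + eighth) = 6; quarter note = 8.
Altogether 4 + 8 + 2 + 2 + 6 + 2 + 2 + 2 + 3 + 6 + 8 = 45.
45 ÷ 32 = 1 complete bar with 13 left over.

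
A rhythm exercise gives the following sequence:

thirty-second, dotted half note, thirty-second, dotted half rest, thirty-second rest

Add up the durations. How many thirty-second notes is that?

Express everything in thirty-second notes: thirty-second = 1; dotted half note = 24; thirty-second = 1; dotted half rest = 24; thirty-second rest = 1.
Altogether 1 + 24 + 1 + 24 + 1 = 51 thirty-second notes.

51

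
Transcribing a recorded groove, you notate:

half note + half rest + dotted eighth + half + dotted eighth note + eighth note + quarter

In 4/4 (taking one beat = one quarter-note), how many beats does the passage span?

One quarter-note beat = 4 sixteenth notes.
In sixteenth notes: half note = 8; half rest = 8; dotted eighth = 3; half = 8; dotted eighth note = 3; eighth note = 2; quarter = 4.
Total: 8 + 8 + 3 + 8 + 3 + 2 + 4 = 36.
36 ÷ 4 = 9 beats.

9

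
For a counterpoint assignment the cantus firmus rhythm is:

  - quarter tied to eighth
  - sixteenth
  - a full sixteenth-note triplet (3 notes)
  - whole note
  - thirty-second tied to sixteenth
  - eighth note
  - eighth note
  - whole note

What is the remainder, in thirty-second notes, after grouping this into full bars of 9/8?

21

One bar of 9/8 = 36 thirty-second notes.
Each duration in thirty-second notes: quarter tied to eighth (quarter + eighth) = 12; sixteenth = 2; a full sixteenth-note triplet (3 notes) (three triplet sixteenths span one eighth) = 4; whole note = 32; thirty-second tied to sixteenth (thirty-second + sixteenth) = 3; eighth note = 4; eighth note = 4; whole note = 32.
Adding: 12 + 2 + 4 + 32 + 3 + 4 + 4 + 32 = 93.
93 ÷ 36 = 2 complete bars with 21 thirty-second notes remaining.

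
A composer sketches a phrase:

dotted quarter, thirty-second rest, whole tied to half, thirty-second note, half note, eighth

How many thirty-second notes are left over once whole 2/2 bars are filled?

18

One bar of 2/2 = 32 thirty-second notes.
Each duration in thirty-second notes: dotted quarter = 12; thirty-second rest = 1; whole tied to half (whole + half) = 48; thirty-second note = 1; half note = 16; eighth = 4.
Adding: 12 + 1 + 48 + 1 + 16 + 4 = 82.
82 ÷ 32 = 2 complete bars with 18 thirty-second notes remaining.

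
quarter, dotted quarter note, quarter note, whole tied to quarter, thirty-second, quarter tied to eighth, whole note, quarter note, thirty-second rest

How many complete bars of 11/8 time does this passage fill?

One bar of 11/8 = 44 thirty-second notes.
Each duration in thirty-second notes: quarter = 8; dotted quarter note = 12; quarter note = 8; whole tied to quarter (whole + quarter) = 40; thirty-second = 1; quarter tied to eighth (quarter + eighth) = 12; whole note = 32; quarter note = 8; thirty-second rest = 1.
Adding: 8 + 12 + 8 + 40 + 1 + 12 + 32 + 8 + 1 = 122.
122 ÷ 44 = 2 complete bars with 34 left over.

2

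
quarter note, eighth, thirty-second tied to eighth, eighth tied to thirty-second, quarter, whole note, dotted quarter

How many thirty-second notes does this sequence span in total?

74

Working in thirty-second notes: quarter note = 8; eighth = 4; thirty-second tied to eighth (thirty-second + eighth) = 5; eighth tied to thirty-second (eighth + thirty-second) = 5; quarter = 8; whole note = 32; dotted quarter = 12.
Sum: 8 + 4 + 5 + 5 + 8 + 32 + 12 = 74 thirty-second notes.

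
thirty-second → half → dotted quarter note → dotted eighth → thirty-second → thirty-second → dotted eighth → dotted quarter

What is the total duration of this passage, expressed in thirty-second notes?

55

Each duration in thirty-second notes: thirty-second = 1; half = 16; dotted quarter note = 12; dotted eighth = 6; thirty-second = 1; thirty-second = 1; dotted eighth = 6; dotted quarter = 12.
Adding: 1 + 16 + 12 + 6 + 1 + 1 + 6 + 12 = 55 thirty-second notes.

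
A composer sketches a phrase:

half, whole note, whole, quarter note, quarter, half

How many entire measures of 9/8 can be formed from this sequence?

3

One bar of 9/8 = 9 eighth notes.
Each duration in eighth notes: half = 4; whole note = 8; whole = 8; quarter note = 2; quarter = 2; half = 4.
Altogether 4 + 8 + 8 + 2 + 2 + 4 = 28.
28 ÷ 9 = 3 complete bars with 1 left over.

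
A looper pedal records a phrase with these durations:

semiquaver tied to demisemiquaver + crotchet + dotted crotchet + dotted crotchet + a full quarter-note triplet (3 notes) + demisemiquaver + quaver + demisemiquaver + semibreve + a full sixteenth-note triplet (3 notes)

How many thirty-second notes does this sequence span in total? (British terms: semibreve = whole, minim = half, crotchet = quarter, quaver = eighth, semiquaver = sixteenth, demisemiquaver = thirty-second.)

93

Express everything in thirty-second notes: semiquaver tied to demisemiquaver (semiquaver + demisemiquaver) = 3; crotchet = 8; dotted crotchet = 12; dotted crotchet = 12; a full quarter-note triplet (3 notes) (three triplet quarters span one half) = 16; demisemiquaver = 1; quaver = 4; demisemiquaver = 1; semibreve = 32; a full sixteenth-note triplet (3 notes) (three triplet sixteenths span one eighth) = 4.
Altogether 3 + 8 + 12 + 12 + 16 + 1 + 4 + 1 + 32 + 4 = 93 thirty-second notes.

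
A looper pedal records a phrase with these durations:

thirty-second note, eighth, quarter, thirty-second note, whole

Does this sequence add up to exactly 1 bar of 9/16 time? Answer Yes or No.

One bar of 9/16 = 18 thirty-second notes.
Working in thirty-second notes: thirty-second note = 1; eighth = 4; quarter = 8; thirty-second note = 1; whole = 32.
Sum: 1 + 4 + 8 + 1 + 32 = 46.
46 exceeds 18, so the answer is No.

No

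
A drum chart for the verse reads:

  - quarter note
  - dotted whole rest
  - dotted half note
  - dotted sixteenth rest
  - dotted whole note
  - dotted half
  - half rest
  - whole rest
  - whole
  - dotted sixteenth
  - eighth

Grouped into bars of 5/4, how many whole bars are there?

One bar of 5/4 = 40 thirty-second notes.
In thirty-second notes: quarter note = 8; dotted whole rest = 48; dotted half note = 24; dotted sixteenth rest = 3; dotted whole note = 48; dotted half = 24; half rest = 16; whole rest = 32; whole = 32; dotted sixteenth = 3; eighth = 4.
Altogether 8 + 48 + 24 + 3 + 48 + 24 + 16 + 32 + 32 + 3 + 4 = 242.
242 ÷ 40 = 6 complete bars with 2 left over.

6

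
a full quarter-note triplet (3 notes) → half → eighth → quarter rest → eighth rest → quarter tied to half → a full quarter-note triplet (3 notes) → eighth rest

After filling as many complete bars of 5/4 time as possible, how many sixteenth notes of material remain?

One bar of 5/4 = 10 eighth notes.
Convert each value to eighth notes: a full quarter-note triplet (3 notes) (three triplet quarters span one half) = 4; half = 4; eighth = 1; quarter rest = 2; eighth rest = 1; quarter tied to half (quarter + half) = 6; a full quarter-note triplet (3 notes) (three triplet quarters span one half) = 4; eighth rest = 1.
Adding: 4 + 4 + 1 + 2 + 1 + 6 + 4 + 1 = 23.
23 ÷ 10 = 2 complete bars with 3 eighth notes remaining = 6 sixteenth notes.

6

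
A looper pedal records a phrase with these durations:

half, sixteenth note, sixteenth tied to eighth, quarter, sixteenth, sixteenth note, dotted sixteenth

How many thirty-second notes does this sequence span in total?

39

Working in thirty-second notes: half = 16; sixteenth note = 2; sixteenth tied to eighth (sixteenth + eighth) = 6; quarter = 8; sixteenth = 2; sixteenth note = 2; dotted sixteenth = 3.
Total: 16 + 2 + 6 + 8 + 2 + 2 + 3 = 39 thirty-second notes.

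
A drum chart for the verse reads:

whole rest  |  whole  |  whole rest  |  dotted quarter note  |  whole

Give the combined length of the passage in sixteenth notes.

70

In sixteenth notes: whole rest = 16; whole = 16; whole rest = 16; dotted quarter note = 6; whole = 16.
Total: 16 + 16 + 16 + 6 + 16 = 70 sixteenth notes.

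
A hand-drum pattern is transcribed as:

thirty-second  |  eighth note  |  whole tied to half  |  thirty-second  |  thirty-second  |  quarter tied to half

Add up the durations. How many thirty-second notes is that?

79

Convert each value to thirty-second notes: thirty-second = 1; eighth note = 4; whole tied to half (whole + half) = 48; thirty-second = 1; thirty-second = 1; quarter tied to half (quarter + half) = 24.
Adding: 1 + 4 + 48 + 1 + 1 + 24 = 79 thirty-second notes.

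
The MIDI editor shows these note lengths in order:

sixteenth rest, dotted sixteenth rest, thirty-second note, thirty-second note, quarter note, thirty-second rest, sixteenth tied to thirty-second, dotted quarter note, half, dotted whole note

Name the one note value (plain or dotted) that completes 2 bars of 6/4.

thirty-second note

2 bars of 6/4 = 96 thirty-second notes.
Convert each value to thirty-second notes: sixteenth rest = 2; dotted sixteenth rest = 3; thirty-second note = 1; thirty-second note = 1; quarter note = 8; thirty-second rest = 1; sixteenth tied to thirty-second (sixteenth + thirty-second) = 3; dotted quarter note = 12; half = 16; dotted whole note = 48.
Total: 2 + 3 + 1 + 1 + 8 + 1 + 3 + 12 + 16 + 48 = 95.
Remaining: 96 − 95 = 1 thirty-second note, which is a thirty-second note.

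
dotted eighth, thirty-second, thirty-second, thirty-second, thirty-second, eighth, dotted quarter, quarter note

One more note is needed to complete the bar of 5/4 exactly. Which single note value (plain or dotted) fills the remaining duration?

The bar of 5/4 = 40 thirty-second notes.
Each duration in thirty-second notes: dotted eighth = 6; thirty-second = 1; thirty-second = 1; thirty-second = 1; thirty-second = 1; eighth = 4; dotted quarter = 12; quarter note = 8.
Total: 6 + 1 + 1 + 1 + 1 + 4 + 12 + 8 = 34.
Remaining: 40 − 34 = 6 thirty-second notes, which is a dotted eighth note.

dotted eighth note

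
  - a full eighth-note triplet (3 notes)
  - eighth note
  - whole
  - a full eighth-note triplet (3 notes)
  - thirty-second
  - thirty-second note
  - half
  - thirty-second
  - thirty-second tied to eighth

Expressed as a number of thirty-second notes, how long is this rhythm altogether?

Working in thirty-second notes: a full eighth-note triplet (3 notes) (three triplet eighths span one quarter) = 8; eighth note = 4; whole = 32; a full eighth-note triplet (3 notes) (three triplet eighths span one quarter) = 8; thirty-second = 1; thirty-second note = 1; half = 16; thirty-second = 1; thirty-second tied to eighth (thirty-second + eighth) = 5.
Total: 8 + 4 + 32 + 8 + 1 + 1 + 16 + 1 + 5 = 76 thirty-second notes.

76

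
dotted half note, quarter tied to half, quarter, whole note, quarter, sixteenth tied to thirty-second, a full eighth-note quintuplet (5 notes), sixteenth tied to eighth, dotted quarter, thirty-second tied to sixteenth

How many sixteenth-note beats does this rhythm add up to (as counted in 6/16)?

68

One sixteenth-note beat = 2 thirty-second notes.
Convert each value to thirty-second notes: dotted half note = 24; quarter tied to half (quarter + half) = 24; quarter = 8; whole note = 32; quarter = 8; sixteenth tied to thirty-second (sixteenth + thirty-second) = 3; a full eighth-note quintuplet (5 notes) (five quintuplet eighths span one half) = 16; sixteenth tied to eighth (sixteenth + eighth) = 6; dotted quarter = 12; thirty-second tied to sixteenth (thirty-second + sixteenth) = 3.
Adding: 24 + 24 + 8 + 32 + 8 + 3 + 16 + 6 + 12 + 3 = 136.
136 ÷ 2 = 68 beats.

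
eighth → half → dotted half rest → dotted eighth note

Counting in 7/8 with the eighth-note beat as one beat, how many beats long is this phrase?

12.5

One eighth-note beat = 2 sixteenth notes.
In sixteenth notes: eighth = 2; half = 8; dotted half rest = 12; dotted eighth note = 3.
Total: 2 + 8 + 12 + 3 = 25.
25 ÷ 2 = 12.5 beats.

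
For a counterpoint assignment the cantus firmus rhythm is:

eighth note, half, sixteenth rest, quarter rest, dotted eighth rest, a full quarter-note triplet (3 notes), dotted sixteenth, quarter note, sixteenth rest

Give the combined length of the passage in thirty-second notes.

65

Convert each value to thirty-second notes: eighth note = 4; half = 16; sixteenth rest = 2; quarter rest = 8; dotted eighth rest = 6; a full quarter-note triplet (3 notes) (three triplet quarters span one half) = 16; dotted sixteenth = 3; quarter note = 8; sixteenth rest = 2.
Adding: 4 + 16 + 2 + 8 + 6 + 16 + 3 + 8 + 2 = 65 thirty-second notes.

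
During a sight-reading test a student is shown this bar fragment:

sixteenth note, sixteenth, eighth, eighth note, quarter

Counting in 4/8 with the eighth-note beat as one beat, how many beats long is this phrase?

5

One eighth-note beat = 2 sixteenth notes.
Each duration in sixteenth notes: sixteenth note = 1; sixteenth = 1; eighth = 2; eighth note = 2; quarter = 4.
Adding: 1 + 1 + 2 + 2 + 4 = 10.
10 ÷ 2 = 5 beats.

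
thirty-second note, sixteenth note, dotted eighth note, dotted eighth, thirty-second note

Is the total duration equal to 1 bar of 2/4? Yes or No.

Yes

One bar of 2/4 = 16 thirty-second notes.
Convert each value to thirty-second notes: thirty-second note = 1; sixteenth note = 2; dotted eighth note = 6; dotted eighth = 6; thirty-second note = 1.
Altogether 1 + 2 + 6 + 6 + 1 = 16.
16 equals 16, so the answer is Yes.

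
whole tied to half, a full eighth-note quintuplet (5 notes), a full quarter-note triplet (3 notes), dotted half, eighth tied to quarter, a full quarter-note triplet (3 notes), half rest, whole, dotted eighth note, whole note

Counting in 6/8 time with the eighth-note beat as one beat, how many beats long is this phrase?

54.5

One eighth-note beat = 2 sixteenth notes.
Working in sixteenth notes: whole tied to half (whole + half) = 24; a full eighth-note quintuplet (5 notes) (five quintuplet eighths span one half) = 8; a full quarter-note triplet (3 notes) (three triplet quarters span one half) = 8; dotted half = 12; eighth tied to quarter (eighth + quarter) = 6; a full quarter-note triplet (3 notes) (three triplet quarters span one half) = 8; half rest = 8; whole = 16; dotted eighth note = 3; whole note = 16.
Total: 24 + 8 + 8 + 12 + 6 + 8 + 8 + 16 + 3 + 16 = 109.
109 ÷ 2 = 54.5 beats.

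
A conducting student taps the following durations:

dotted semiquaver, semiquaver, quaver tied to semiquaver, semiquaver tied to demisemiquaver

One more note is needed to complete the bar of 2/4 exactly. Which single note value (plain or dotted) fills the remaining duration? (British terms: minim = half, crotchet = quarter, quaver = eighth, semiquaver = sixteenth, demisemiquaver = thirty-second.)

sixteenth note

The bar of 2/4 = 16 thirty-second notes.
Express everything in thirty-second notes: dotted semiquaver = 3; semiquaver = 2; quaver tied to semiquaver (quaver + semiquaver) = 6; semiquaver tied to demisemiquaver (semiquaver + demisemiquaver) = 3.
Altogether 3 + 2 + 6 + 3 = 14.
Remaining: 16 − 14 = 2 thirty-second notes, which is a sixteenth note.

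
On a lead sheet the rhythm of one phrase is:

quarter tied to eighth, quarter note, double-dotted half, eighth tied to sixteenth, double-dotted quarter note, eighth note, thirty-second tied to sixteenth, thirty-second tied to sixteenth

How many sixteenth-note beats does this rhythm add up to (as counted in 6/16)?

39

One sixteenth-note beat = 2 thirty-second notes.
Each duration in thirty-second notes: quarter tied to eighth (quarter + eighth) = 12; quarter note = 8; double-dotted half = 28; eighth tied to sixteenth (eighth + sixteenth) = 6; double-dotted quarter note = 14; eighth note = 4; thirty-second tied to sixteenth (thirty-second + sixteenth) = 3; thirty-second tied to sixteenth (thirty-second + sixteenth) = 3.
Adding: 12 + 8 + 28 + 6 + 14 + 4 + 3 + 3 = 78.
78 ÷ 2 = 39 beats.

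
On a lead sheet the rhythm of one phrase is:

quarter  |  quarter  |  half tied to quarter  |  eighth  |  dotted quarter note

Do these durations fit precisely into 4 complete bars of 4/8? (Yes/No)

No

One bar of 4/8 = 4 eighth notes, so 4 bars = 16.
Express everything in eighth notes: quarter = 2; quarter = 2; half tied to quarter (half + quarter) = 6; eighth = 1; dotted quarter note = 3.
Adding: 2 + 2 + 6 + 1 + 3 = 14.
14 falls short of 16, so the answer is No.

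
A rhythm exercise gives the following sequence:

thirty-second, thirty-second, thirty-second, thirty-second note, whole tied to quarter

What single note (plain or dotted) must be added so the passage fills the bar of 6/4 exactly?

The bar of 6/4 = 48 thirty-second notes.
In thirty-second notes: thirty-second = 1; thirty-second = 1; thirty-second = 1; thirty-second note = 1; whole tied to quarter (whole + quarter) = 40.
Altogether 1 + 1 + 1 + 1 + 40 = 44.
Remaining: 48 − 44 = 4 thirty-second notes, which is a eighth note.

eighth note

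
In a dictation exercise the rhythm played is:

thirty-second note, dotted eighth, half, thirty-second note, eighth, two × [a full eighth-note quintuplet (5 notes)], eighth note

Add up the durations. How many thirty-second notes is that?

64

In thirty-second notes: thirty-second note = 1; dotted eighth = 6; half = 16; thirty-second note = 1; eighth = 4; a full eighth-note quintuplet (5 notes) (five quintuplet eighths span one half) = 16; a full eighth-note quintuplet (5 notes) (five quintuplet eighths span one half) = 16; eighth note = 4.
Adding: 1 + 6 + 16 + 1 + 4 + 16 + 16 + 4 = 64 thirty-second notes.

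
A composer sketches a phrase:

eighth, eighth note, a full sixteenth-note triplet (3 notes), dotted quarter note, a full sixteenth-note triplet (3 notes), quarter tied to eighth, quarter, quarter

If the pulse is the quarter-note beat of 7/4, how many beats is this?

7

One quarter-note beat = 2 eighth notes.
Convert each value to eighth notes: eighth = 1; eighth note = 1; a full sixteenth-note triplet (3 notes) (three triplet sixteenths span one eighth) = 1; dotted quarter note = 3; a full sixteenth-note triplet (3 notes) (three triplet sixteenths span one eighth) = 1; quarter tied to eighth (quarter + eighth) = 3; quarter = 2; quarter = 2.
Adding: 1 + 1 + 1 + 3 + 1 + 3 + 2 + 2 = 14.
14 ÷ 2 = 7 beats.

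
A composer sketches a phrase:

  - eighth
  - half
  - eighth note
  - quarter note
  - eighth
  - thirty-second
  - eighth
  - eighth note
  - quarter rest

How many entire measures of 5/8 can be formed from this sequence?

One bar of 5/8 = 20 thirty-second notes.
Each duration in thirty-second notes: eighth = 4; half = 16; eighth note = 4; quarter note = 8; eighth = 4; thirty-second = 1; eighth = 4; eighth note = 4; quarter rest = 8.
Total: 4 + 16 + 4 + 8 + 4 + 1 + 4 + 4 + 8 = 53.
53 ÷ 20 = 2 complete bars with 13 left over.

2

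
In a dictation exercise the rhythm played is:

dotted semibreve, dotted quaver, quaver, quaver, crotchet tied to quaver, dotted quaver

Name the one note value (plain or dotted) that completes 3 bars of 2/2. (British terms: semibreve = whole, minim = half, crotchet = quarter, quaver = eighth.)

half note

3 bars of 2/2 = 48 sixteenth notes.
Each duration in sixteenth notes: dotted semibreve = 24; dotted quaver = 3; quaver = 2; quaver = 2; crotchet tied to quaver (crotchet + quaver) = 6; dotted quaver = 3.
Adding: 24 + 3 + 2 + 2 + 6 + 3 = 40.
Remaining: 48 − 40 = 8 sixteenth notes, which is a half note.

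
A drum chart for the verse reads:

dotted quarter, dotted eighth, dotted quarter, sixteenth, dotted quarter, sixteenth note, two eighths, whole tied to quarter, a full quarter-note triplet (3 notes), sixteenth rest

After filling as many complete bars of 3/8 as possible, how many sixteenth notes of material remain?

2

One bar of 3/8 = 6 sixteenth notes.
Working in sixteenth notes: dotted quarter = 6; dotted eighth = 3; dotted quarter = 6; sixteenth = 1; dotted quarter = 6; sixteenth note = 1; eighth = 2; eighth = 2; whole tied to quarter (whole + quarter) = 20; a full quarter-note triplet (3 notes) (three triplet quarters span one half) = 8; sixteenth rest = 1.
Total: 6 + 3 + 6 + 1 + 6 + 1 + 2 + 2 + 20 + 8 + 1 = 56.
56 ÷ 6 = 9 complete bars with 2 sixteenth notes remaining.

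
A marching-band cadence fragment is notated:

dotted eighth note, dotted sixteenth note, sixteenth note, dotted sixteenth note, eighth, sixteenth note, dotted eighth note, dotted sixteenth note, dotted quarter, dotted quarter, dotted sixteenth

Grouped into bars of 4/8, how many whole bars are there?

One bar of 4/8 = 16 thirty-second notes.
In thirty-second notes: dotted eighth note = 6; dotted sixteenth note = 3; sixteenth note = 2; dotted sixteenth note = 3; eighth = 4; sixteenth note = 2; dotted eighth note = 6; dotted sixteenth note = 3; dotted quarter = 12; dotted quarter = 12; dotted sixteenth = 3.
Adding: 6 + 3 + 2 + 3 + 4 + 2 + 6 + 3 + 12 + 12 + 3 = 56.
56 ÷ 16 = 3 complete bars with 8 left over.

3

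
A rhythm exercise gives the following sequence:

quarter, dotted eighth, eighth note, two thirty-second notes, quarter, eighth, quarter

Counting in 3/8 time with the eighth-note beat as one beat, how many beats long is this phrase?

10

One eighth-note beat = 4 thirty-second notes.
Each duration in thirty-second notes: quarter = 8; dotted eighth = 6; eighth note = 4; thirty-second note = 1; thirty-second note = 1; quarter = 8; eighth = 4; quarter = 8.
Adding: 8 + 6 + 4 + 1 + 1 + 8 + 4 + 8 = 40.
40 ÷ 4 = 10 beats.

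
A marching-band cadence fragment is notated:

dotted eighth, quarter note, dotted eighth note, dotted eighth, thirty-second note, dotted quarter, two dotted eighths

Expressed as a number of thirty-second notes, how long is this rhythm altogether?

51

Express everything in thirty-second notes: dotted eighth = 6; quarter note = 8; dotted eighth note = 6; dotted eighth = 6; thirty-second note = 1; dotted quarter = 12; dotted eighth = 6; dotted eighth = 6.
Sum: 6 + 8 + 6 + 6 + 1 + 12 + 6 + 6 = 51 thirty-second notes.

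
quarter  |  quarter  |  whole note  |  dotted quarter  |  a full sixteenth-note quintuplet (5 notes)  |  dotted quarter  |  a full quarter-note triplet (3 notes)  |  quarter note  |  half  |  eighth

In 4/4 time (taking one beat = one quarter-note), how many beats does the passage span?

One quarter-note beat = 2 eighth notes.
Each duration in eighth notes: quarter = 2; quarter = 2; whole note = 8; dotted quarter = 3; a full sixteenth-note quintuplet (5 notes) (five quintuplet sixteenths span one quarter) = 2; dotted quarter = 3; a full quarter-note triplet (3 notes) (three triplet quarters span one half) = 4; quarter note = 2; half = 4; eighth = 1.
Altogether 2 + 2 + 8 + 3 + 2 + 3 + 4 + 2 + 4 + 1 = 31.
31 ÷ 2 = 15.5 beats.

15.5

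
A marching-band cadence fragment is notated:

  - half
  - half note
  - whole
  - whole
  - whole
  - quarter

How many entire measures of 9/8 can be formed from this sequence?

One bar of 9/8 = 9 eighth notes.
Convert each value to eighth notes: half = 4; half note = 4; whole = 8; whole = 8; whole = 8; quarter = 2.
Adding: 4 + 4 + 8 + 8 + 8 + 2 = 34.
34 ÷ 9 = 3 complete bars with 7 left over.

3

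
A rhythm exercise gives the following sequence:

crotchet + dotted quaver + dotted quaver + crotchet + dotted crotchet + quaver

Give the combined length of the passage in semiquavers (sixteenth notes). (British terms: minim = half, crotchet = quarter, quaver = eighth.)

22

In sixteenth notes: crotchet = 4; dotted quaver = 3; dotted quaver = 3; crotchet = 4; dotted crotchet = 6; quaver = 2.
Sum: 4 + 3 + 3 + 4 + 6 + 2 = 22 sixteenth notes.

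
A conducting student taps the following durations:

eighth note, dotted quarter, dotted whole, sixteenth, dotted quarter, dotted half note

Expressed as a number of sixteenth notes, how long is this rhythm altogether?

Express everything in sixteenth notes: eighth note = 2; dotted quarter = 6; dotted whole = 24; sixteenth = 1; dotted quarter = 6; dotted half note = 12.
Altogether 2 + 6 + 24 + 1 + 6 + 12 = 51 sixteenth notes.

51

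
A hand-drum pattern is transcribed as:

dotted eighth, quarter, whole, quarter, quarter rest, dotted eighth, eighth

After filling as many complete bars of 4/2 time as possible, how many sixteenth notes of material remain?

One bar of 4/2 = 32 sixteenth notes.
In sixteenth notes: dotted eighth = 3; quarter = 4; whole = 16; quarter = 4; quarter rest = 4; dotted eighth = 3; eighth = 2.
Adding: 3 + 4 + 16 + 4 + 4 + 3 + 2 = 36.
36 ÷ 32 = 1 complete bar with 4 sixteenth notes remaining.

4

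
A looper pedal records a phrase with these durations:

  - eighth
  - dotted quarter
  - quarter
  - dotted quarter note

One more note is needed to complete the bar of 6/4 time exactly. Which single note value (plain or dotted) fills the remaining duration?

The bar of 6/4 = 12 eighth notes.
In eighth notes: eighth = 1; dotted quarter = 3; quarter = 2; dotted quarter note = 3.
Altogether 1 + 3 + 2 + 3 = 9.
Remaining: 12 − 9 = 3 eighth notes, which is a dotted quarter note.

dotted quarter note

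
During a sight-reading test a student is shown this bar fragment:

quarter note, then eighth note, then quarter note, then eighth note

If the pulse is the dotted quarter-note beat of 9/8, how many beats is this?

2

One dotted quarter-note beat = 3 eighth notes.
Each duration in eighth notes: quarter note = 2; eighth note = 1; quarter note = 2; eighth note = 1.
Total: 2 + 1 + 2 + 1 = 6.
6 ÷ 3 = 2 beats.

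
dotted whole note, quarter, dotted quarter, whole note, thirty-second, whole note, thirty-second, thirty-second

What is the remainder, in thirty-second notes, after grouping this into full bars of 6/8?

One bar of 6/8 = 24 thirty-second notes.
Convert each value to thirty-second notes: dotted whole note = 48; quarter = 8; dotted quarter = 12; whole note = 32; thirty-second = 1; whole note = 32; thirty-second = 1; thirty-second = 1.
Altogether 48 + 8 + 12 + 32 + 1 + 32 + 1 + 1 = 135.
135 ÷ 24 = 5 complete bars with 15 thirty-second notes remaining.

15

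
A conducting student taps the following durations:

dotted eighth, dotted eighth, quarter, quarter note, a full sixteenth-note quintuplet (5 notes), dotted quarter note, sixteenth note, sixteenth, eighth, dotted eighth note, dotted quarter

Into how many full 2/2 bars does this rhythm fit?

One bar of 2/2 = 16 sixteenth notes.
Working in sixteenth notes: dotted eighth = 3; dotted eighth = 3; quarter = 4; quarter note = 4; a full sixteenth-note quintuplet (5 notes) (five quintuplet sixteenths span one quarter) = 4; dotted quarter note = 6; sixteenth note = 1; sixteenth = 1; eighth = 2; dotted eighth note = 3; dotted quarter = 6.
Altogether 3 + 3 + 4 + 4 + 4 + 6 + 1 + 1 + 2 + 3 + 6 = 37.
37 ÷ 16 = 2 complete bars with 5 left over.

2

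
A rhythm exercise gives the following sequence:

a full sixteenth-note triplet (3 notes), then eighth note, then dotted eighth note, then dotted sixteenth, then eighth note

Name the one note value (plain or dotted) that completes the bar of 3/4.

The bar of 3/4 = 24 thirty-second notes.
Express everything in thirty-second notes: a full sixteenth-note triplet (3 notes) (three triplet sixteenths span one eighth) = 4; eighth note = 4; dotted eighth note = 6; dotted sixteenth = 3; eighth note = 4.
Altogether 4 + 4 + 6 + 3 + 4 = 21.
Remaining: 24 − 21 = 3 thirty-second notes, which is a dotted sixteenth note.

dotted sixteenth note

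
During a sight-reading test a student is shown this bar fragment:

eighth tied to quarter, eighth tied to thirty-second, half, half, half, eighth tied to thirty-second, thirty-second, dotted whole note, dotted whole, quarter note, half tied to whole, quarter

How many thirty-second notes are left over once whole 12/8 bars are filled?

39

One bar of 12/8 = 48 thirty-second notes.
Convert each value to thirty-second notes: eighth tied to quarter (eighth + quarter) = 12; eighth tied to thirty-second (eighth + thirty-second) = 5; half = 16; half = 16; half = 16; eighth tied to thirty-second (eighth + thirty-second) = 5; thirty-second = 1; dotted whole note = 48; dotted whole = 48; quarter note = 8; half tied to whole (half + whole) = 48; quarter = 8.
Altogether 12 + 5 + 16 + 16 + 16 + 5 + 1 + 48 + 48 + 8 + 48 + 8 = 231.
231 ÷ 48 = 4 complete bars with 39 thirty-second notes remaining.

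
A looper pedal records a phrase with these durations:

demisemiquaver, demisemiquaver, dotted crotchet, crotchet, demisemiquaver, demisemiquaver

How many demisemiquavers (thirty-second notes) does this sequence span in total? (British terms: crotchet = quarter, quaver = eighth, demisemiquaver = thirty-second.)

24

Convert each value to thirty-second notes: demisemiquaver = 1; demisemiquaver = 1; dotted crotchet = 12; crotchet = 8; demisemiquaver = 1; demisemiquaver = 1.
Altogether 1 + 1 + 12 + 8 + 1 + 1 = 24 thirty-second notes.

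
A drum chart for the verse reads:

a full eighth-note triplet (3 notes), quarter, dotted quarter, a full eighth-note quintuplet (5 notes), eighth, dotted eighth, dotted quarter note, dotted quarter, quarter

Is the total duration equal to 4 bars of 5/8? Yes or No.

No

One bar of 5/8 = 10 sixteenth notes, so 4 bars = 40.
Express everything in sixteenth notes: a full eighth-note triplet (3 notes) (three triplet eighths span one quarter) = 4; quarter = 4; dotted quarter = 6; a full eighth-note quintuplet (5 notes) (five quintuplet eighths span one half) = 8; eighth = 2; dotted eighth = 3; dotted quarter note = 6; dotted quarter = 6; quarter = 4.
Sum: 4 + 4 + 6 + 8 + 2 + 3 + 6 + 6 + 4 = 43.
43 exceeds 40, so the answer is No.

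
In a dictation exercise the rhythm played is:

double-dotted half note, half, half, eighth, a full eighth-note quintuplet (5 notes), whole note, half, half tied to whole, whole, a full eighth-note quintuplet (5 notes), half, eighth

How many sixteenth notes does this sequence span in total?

122

Each duration in sixteenth notes: double-dotted half note = 14; half = 8; half = 8; eighth = 2; a full eighth-note quintuplet (5 notes) (five quintuplet eighths span one half) = 8; whole note = 16; half = 8; half tied to whole (half + whole) = 24; whole = 16; a full eighth-note quintuplet (5 notes) (five quintuplet eighths span one half) = 8; half = 8; eighth = 2.
Sum: 14 + 8 + 8 + 2 + 8 + 16 + 8 + 24 + 16 + 8 + 8 + 2 = 122 sixteenth notes.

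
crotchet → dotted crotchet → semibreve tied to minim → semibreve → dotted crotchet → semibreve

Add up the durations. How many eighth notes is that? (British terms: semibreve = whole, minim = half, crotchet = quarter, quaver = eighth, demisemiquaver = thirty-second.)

Convert each value to eighth notes: crotchet = 2; dotted crotchet = 3; semibreve tied to minim (semibreve + minim) = 12; semibreve = 8; dotted crotchet = 3; semibreve = 8.
Total: 2 + 3 + 12 + 8 + 3 + 8 = 36 eighth notes.

36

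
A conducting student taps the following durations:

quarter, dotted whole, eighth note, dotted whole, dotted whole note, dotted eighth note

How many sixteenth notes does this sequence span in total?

81

Convert each value to sixteenth notes: quarter = 4; dotted whole = 24; eighth note = 2; dotted whole = 24; dotted whole note = 24; dotted eighth note = 3.
Total: 4 + 24 + 2 + 24 + 24 + 3 = 81 sixteenth notes.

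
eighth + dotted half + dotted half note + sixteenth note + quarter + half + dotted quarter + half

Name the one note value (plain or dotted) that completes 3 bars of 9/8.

sixteenth note

3 bars of 9/8 = 54 sixteenth notes.
Working in sixteenth notes: eighth = 2; dotted half = 12; dotted half note = 12; sixteenth note = 1; quarter = 4; half = 8; dotted quarter = 6; half = 8.
Adding: 2 + 12 + 12 + 1 + 4 + 8 + 6 + 8 = 53.
Remaining: 54 − 53 = 1 sixteenth note, which is a sixteenth note.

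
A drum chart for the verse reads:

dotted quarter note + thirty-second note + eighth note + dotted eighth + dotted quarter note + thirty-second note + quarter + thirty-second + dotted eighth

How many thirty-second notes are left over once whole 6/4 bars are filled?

One bar of 6/4 = 48 thirty-second notes.
Convert each value to thirty-second notes: dotted quarter note = 12; thirty-second note = 1; eighth note = 4; dotted eighth = 6; dotted quarter note = 12; thirty-second note = 1; quarter = 8; thirty-second = 1; dotted eighth = 6.
Total: 12 + 1 + 4 + 6 + 12 + 1 + 8 + 1 + 6 = 51.
51 ÷ 48 = 1 complete bar with 3 thirty-second notes remaining.

3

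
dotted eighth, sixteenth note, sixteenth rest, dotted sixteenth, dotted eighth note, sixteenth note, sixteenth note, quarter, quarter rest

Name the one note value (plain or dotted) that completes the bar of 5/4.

thirty-second note

The bar of 5/4 = 40 thirty-second notes.
Express everything in thirty-second notes: dotted eighth = 6; sixteenth note = 2; sixteenth rest = 2; dotted sixteenth = 3; dotted eighth note = 6; sixteenth note = 2; sixteenth note = 2; quarter = 8; quarter rest = 8.
Total: 6 + 2 + 2 + 3 + 6 + 2 + 2 + 8 + 8 = 39.
Remaining: 40 − 39 = 1 thirty-second note, which is a thirty-second note.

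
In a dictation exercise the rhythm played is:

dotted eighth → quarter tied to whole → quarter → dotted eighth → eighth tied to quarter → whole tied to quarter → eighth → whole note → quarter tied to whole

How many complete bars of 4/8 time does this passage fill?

11

One bar of 4/8 = 8 sixteenth notes.
Convert each value to sixteenth notes: dotted eighth = 3; quarter tied to whole (quarter + whole) = 20; quarter = 4; dotted eighth = 3; eighth tied to quarter (eighth + quarter) = 6; whole tied to quarter (whole + quarter) = 20; eighth = 2; whole note = 16; quarter tied to whole (quarter + whole) = 20.
Sum: 3 + 20 + 4 + 3 + 6 + 20 + 2 + 16 + 20 = 94.
94 ÷ 8 = 11 complete bars with 6 left over.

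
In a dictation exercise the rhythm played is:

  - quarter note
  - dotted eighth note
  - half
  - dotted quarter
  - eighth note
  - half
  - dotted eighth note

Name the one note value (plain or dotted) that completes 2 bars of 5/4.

2 bars of 5/4 = 40 sixteenth notes.
Working in sixteenth notes: quarter note = 4; dotted eighth note = 3; half = 8; dotted quarter = 6; eighth note = 2; half = 8; dotted eighth note = 3.
Adding: 4 + 3 + 8 + 6 + 2 + 8 + 3 = 34.
Remaining: 40 − 34 = 6 sixteenth notes, which is a dotted quarter note.

dotted quarter note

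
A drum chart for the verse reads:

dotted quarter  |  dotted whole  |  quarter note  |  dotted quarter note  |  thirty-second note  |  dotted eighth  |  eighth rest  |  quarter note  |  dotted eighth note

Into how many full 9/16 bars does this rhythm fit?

One bar of 9/16 = 18 thirty-second notes.
Working in thirty-second notes: dotted quarter = 12; dotted whole = 48; quarter note = 8; dotted quarter note = 12; thirty-second note = 1; dotted eighth = 6; eighth rest = 4; quarter note = 8; dotted eighth note = 6.
Total: 12 + 48 + 8 + 12 + 1 + 6 + 4 + 8 + 6 = 105.
105 ÷ 18 = 5 complete bars with 15 left over.

5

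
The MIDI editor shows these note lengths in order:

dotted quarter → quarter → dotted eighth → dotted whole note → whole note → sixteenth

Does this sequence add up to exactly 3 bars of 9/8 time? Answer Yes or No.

Yes

One bar of 9/8 = 18 sixteenth notes, so 3 bars = 54.
Working in sixteenth notes: dotted quarter = 6; quarter = 4; dotted eighth = 3; dotted whole note = 24; whole note = 16; sixteenth = 1.
Sum: 6 + 4 + 3 + 24 + 16 + 1 = 54.
54 equals 54, so the answer is Yes.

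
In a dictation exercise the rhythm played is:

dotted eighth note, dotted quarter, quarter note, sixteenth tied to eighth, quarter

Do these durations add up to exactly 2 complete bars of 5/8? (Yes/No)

One bar of 5/8 = 10 sixteenth notes, so 2 bars = 20.
In sixteenth notes: dotted eighth note = 3; dotted quarter = 6; quarter note = 4; sixteenth tied to eighth (sixteenth + eighth) = 3; quarter = 4.
Sum: 3 + 6 + 4 + 3 + 4 = 20.
20 equals 20, so the answer is Yes.

Yes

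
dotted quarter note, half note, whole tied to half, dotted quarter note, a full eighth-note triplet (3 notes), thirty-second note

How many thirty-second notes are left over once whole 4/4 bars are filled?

One bar of 4/4 = 32 thirty-second notes.
Each duration in thirty-second notes: dotted quarter note = 12; half note = 16; whole tied to half (whole + half) = 48; dotted quarter note = 12; a full eighth-note triplet (3 notes) (three triplet eighths span one quarter) = 8; thirty-second note = 1.
Sum: 12 + 16 + 48 + 12 + 8 + 1 = 97.
97 ÷ 32 = 3 complete bars with 1 thirty-second note remaining.

1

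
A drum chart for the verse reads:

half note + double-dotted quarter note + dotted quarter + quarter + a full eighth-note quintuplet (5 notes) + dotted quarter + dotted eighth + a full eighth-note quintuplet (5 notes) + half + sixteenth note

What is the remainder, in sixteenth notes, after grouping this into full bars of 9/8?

5

One bar of 9/8 = 18 sixteenth notes.
Convert each value to sixteenth notes: half note = 8; double-dotted quarter note = 7; dotted quarter = 6; quarter = 4; a full eighth-note quintuplet (5 notes) (five quintuplet eighths span one half) = 8; dotted quarter = 6; dotted eighth = 3; a full eighth-note quintuplet (5 notes) (five quintuplet eighths span one half) = 8; half = 8; sixteenth note = 1.
Total: 8 + 7 + 6 + 4 + 8 + 6 + 3 + 8 + 8 + 1 = 59.
59 ÷ 18 = 3 complete bars with 5 sixteenth notes remaining.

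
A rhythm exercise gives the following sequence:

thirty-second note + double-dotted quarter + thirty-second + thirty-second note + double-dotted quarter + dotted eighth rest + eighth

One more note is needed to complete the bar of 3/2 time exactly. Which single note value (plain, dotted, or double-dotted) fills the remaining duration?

double-dotted eighth note

The bar of 3/2 = 48 thirty-second notes.
In thirty-second notes: thirty-second note = 1; double-dotted quarter = 14; thirty-second = 1; thirty-second note = 1; double-dotted quarter = 14; dotted eighth rest = 6; eighth = 4.
Adding: 1 + 14 + 1 + 1 + 14 + 6 + 4 = 41.
Remaining: 48 − 41 = 7 thirty-second notes, which is a double-dotted eighth note.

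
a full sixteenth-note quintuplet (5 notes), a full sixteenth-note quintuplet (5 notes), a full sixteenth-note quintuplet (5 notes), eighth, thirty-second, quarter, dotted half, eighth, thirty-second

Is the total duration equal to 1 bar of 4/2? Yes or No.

One bar of 4/2 = 64 thirty-second notes.
In thirty-second notes: a full sixteenth-note quintuplet (5 notes) (five quintuplet sixteenths span one quarter) = 8; a full sixteenth-note quintuplet (5 notes) (five quintuplet sixteenths span one quarter) = 8; a full sixteenth-note quintuplet (5 notes) (five quintuplet sixteenths span one quarter) = 8; eighth = 4; thirty-second = 1; quarter = 8; dotted half = 24; eighth = 4; thirty-second = 1.
Adding: 8 + 8 + 8 + 4 + 1 + 8 + 24 + 4 + 1 = 66.
66 exceeds 64, so the answer is No.

No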